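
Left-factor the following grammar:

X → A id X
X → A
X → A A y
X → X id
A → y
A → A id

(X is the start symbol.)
X → A X'
X' → id X
X' → ε
X' → A y
X → X id
A → y
A → A id

Left-factoring transforms A → αβ₁ | αβ₂ into A → αA' and A' → β₁ | β₂
(α is the longest common prefix among the alternatives). Repeat until
no nonterminal has two alternatives with a common prefix.

Round 1: X has alternatives sharing prefix 'A'. Introduce X': X → A X'
  Add: X' → id X
  Add: X' → ε
  Add: X' → A y

No remaining common prefixes — done.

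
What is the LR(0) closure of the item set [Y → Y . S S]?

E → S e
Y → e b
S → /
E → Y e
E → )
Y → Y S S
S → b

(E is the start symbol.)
{ [S → . /], [S → . b], [Y → Y . S S] }

To compute CLOSURE, for each item [A → α.Bβ] where B is a non-terminal, add [B → .γ] for all productions B → γ; repeat for the newly added items until nothing changes.

Start with: [Y → Y . S S]
  [Y → Y . S S] has the dot before S: add [S → . /], [S → . b]
No further items can be added.

CLOSURE = { [S → . /], [S → . b], [Y → Y . S S] }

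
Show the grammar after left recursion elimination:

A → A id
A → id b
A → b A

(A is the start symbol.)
A → id b A'
A → b A A'
A' → id A'
A' → ε

A is directly left-recursive. The standard transformation for
  A → A α₁ | ... | A α_m | β₁ | ... | β_n
is
  A  → β₁ A' | ... | β_n A'
  A' → α₁ A' | ... | α_m A' | ε

A → id b becomes A → id b A'
A → b A becomes A → b A A'
A → A id becomes A' → id A'
Add A' → ε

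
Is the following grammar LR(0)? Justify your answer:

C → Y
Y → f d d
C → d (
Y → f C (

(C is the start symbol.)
Augment with C' → C and build the canonical LR(0) collection (I0 = CLOSURE({[C' → . C]}), then GOTO on every symbol after a dot until no new states appear). It has 10 states:
  I0: { [C → . Y], [C → . d (], [C' → . C], [Y → . f C (], [Y → . f d d] }  — shift
  I1: { [C' → C .] }  — accept
  I2: { [C → Y .] }  — reduce
  I3: { [C → d . (] }  — shift
  I4: { [C → . Y], [C → . d (], [Y → . f C (], [Y → . f d d], [Y → f . C (], [Y → f . d d] }  — shift
  I5: { [Y → f C . (] }  — shift
  I6: { [C → d . (], [Y → f d . d] }  — shift
  I7: { [C → d ( .] }  — reduce
  I8: { [Y → f d d .] }  — reduce
  I9: { [Y → f C ( .] }  — reduce

Every state is either a pure shift/goto state or contains exactly one complete item and nothing to shift — no conflicts. The grammar is LR(0).

Answer: Yes, the grammar is LR(0)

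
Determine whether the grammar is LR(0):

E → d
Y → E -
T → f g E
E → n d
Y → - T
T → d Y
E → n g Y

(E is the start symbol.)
Yes, the grammar is LR(0)

Augment with E' → E and build the canonical LR(0) collection (I0 = CLOSURE({[E' → . E]}), then GOTO on every symbol after a dot until no new states appear). It has 16 states:
  I0: { [E → . d], [E → . n d], [E → . n g Y], [E' → . E] }  — shift
  I1: { [E' → E .] }  — accept
  I2: { [E → d .] }  — reduce
  I3: { [E → n . d], [E → n . g Y] }  — shift
  I4: { [E → n d .] }  — reduce
  I5: { [E → . d], [E → . n d], [E → . n g Y], [E → n g . Y], [Y → . - T], [Y → . E -] }  — shift
  I6: { [T → . d Y], [T → . f g E], [Y → - . T] }  — shift
  I7: { [Y → E . -] }  — shift
  I8: { [E → n g Y .] }  — reduce
  I9: { [Y → E - .] }  — reduce
  I10: { [Y → - T .] }  — reduce
  I11: { [E → . d], [E → . n d], [E → . n g Y], [T → d . Y], [Y → . - T], [Y → . E -] }  — shift
  I12: { [T → f . g E] }  — shift
  I13: { [E → . d], [E → . n d], [E → . n g Y], [T → f g . E] }  — shift
  I14: { [T → f g E .] }  — reduce
  I15: { [T → d Y .] }  — reduce

Every state is either a pure shift/goto state or contains exactly one complete item and nothing to shift — no conflicts. The grammar is LR(0).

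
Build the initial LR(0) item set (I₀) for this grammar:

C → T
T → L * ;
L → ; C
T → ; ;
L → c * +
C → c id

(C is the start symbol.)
{ [C → . T], [C → . c id], [C' → . C], [L → . ; C], [L → . c * +], [T → . ; ;], [T → . L * ;] }

First, augment the grammar with C' → C
I₀ = CLOSURE({ [C' → . C] }):
  [C' → . C] has the dot before C: add [C → . T], [C → . c id]
  [C → . T] has the dot before T: add [T → . L * ;], [T → . ; ;]
  [T → . L * ;] has the dot before L: add [L → . ; C], [L → . c * +]
No further items can be added.

I₀ = { [C → . T], [C → . c id], [C' → . C], [L → . ; C], [L → . c * +], [T → . ; ;], [T → . L * ;] }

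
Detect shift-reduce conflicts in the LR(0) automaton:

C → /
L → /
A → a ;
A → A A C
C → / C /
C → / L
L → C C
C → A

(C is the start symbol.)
Yes — I1: [C → / .] vs [A → . a ;]; I2: [C → A .] vs [A → . a ;]; I7: [C → A .] vs [A → . a ;]; I9: [C → / .] vs [A → . a ;]; I12: [C → / .] vs [A → . a ;]

A shift-reduce conflict occurs when an LR(0) state has both:
  - a complete (reduce) item [A → α .] (dot at the end), and
  - a shift item [B → β . c γ] (dot before a terminal).

Augment with C' → C and build the canonical LR(0) collection (I0 = CLOSURE({[C' → . C]}), then GOTO on every symbol after a dot until no new states appear). It has 14 states:
  I0: { [A → . A A C], [A → . a ;], [C → . / C /], [C → . / L], [C → . /], [C → . A], [C' → . C] }  — shift
  I1: { [A → . A A C], [A → . a ;], [C → . / C /], [C → . / L], [C → . /], [C → . A], [C → / . C /], [C → / . L], [C → / .], [L → . /], [L → . C C] }  — shift, reduce
  I2: { [A → . A A C], [A → . a ;], [A → A . A C], [C → A .] }  — shift, reduce
  I3: { [C' → C .] }  — accept
  I4: { [A → a . ;] }  — shift
  I5: { [A → a ; .] }  — reduce
  I6: { [A → . A A C], [A → . a ;], [A → A . A C], [A → A A . C], [C → . / C /], [C → . / L], [C → . /], [C → . A] }  — shift
  I7: { [A → . A A C], [A → . a ;], [A → A . A C], [A → A A . C], [C → . / C /], [C → . / L], [C → . /], [C → . A], [C → A .] }  — shift, reduce
  I8: { [A → A A C .] }  — reduce
  I9: { [A → . A A C], [A → . a ;], [C → . / C /], [C → . / L], [C → . /], [C → . A], [C → / . C /], [C → / . L], [C → / .], [L → . /], [L → . C C], [L → / .] }  — shift, 2 reduces
  I10: { [A → . A A C], [A → . a ;], [C → . / C /], [C → . / L], [C → . /], [C → . A], [C → / C . /], [L → C . C] }  — shift
  I11: { [C → / L .] }  — reduce
  I12: { [A → . A A C], [A → . a ;], [C → . / C /], [C → . / L], [C → . /], [C → . A], [C → / . C /], [C → / . L], [C → / .], [C → / C / .], [L → . /], [L → . C C] }  — shift, 2 reduces
  I13: { [L → C C .] }  — reduce

I1 contains reduce item [C → / .] and shift items [A → . a ;], [C → . /], [C → . / C /], [C → . / L], [L → . /] — shift-reduce conflict.
I2 contains reduce item [C → A .] and shift item [A → . a ;] — shift-reduce conflict.
I7 contains reduce item [C → A .] and shift items [A → . a ;], [C → . /], [C → . / C /], [C → . / L] — shift-reduce conflict.
I9 contains reduce items [C → / .], [L → / .] and shift items [A → . a ;], [C → . /], [C → . / C /], [C → . / L], [L → . /] — shift-reduce conflict.
I12 contains reduce items [C → / .], [C → / C / .] and shift items [A → . a ;], [C → . /], [C → . / C /], [C → . / L], [L → . /] — shift-reduce conflict.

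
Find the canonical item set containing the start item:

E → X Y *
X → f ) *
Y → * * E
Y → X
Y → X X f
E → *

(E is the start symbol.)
{ [E → . *], [E → . X Y *], [E' → . E], [X → . f ) *] }

First, augment the grammar with E' → E
I₀ = CLOSURE({ [E' → . E] }):
  [E' → . E] has the dot before E: add [E → . X Y *], [E → . *]
  [E → . X Y *] has the dot before X: add [X → . f ) *]
No further items can be added.

I₀ = { [E → . *], [E → . X Y *], [E' → . E], [X → . f ) *] }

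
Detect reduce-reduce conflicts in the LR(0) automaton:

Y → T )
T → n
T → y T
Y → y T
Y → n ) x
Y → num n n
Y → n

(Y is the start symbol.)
A reduce-reduce conflict occurs when an LR(0) state has two complete items [A → α .] and [B → β .] — both call for a reduction, and with no lookahead the parser cannot choose between them.

Augment with Y' → Y and build the canonical LR(0) collection (I0 = CLOSURE({[Y' → . Y]}), then GOTO on every symbol after a dot until no new states appear). It has 15 states:
  I0: { [T → . n], [T → . y T], [Y → . T )], [Y → . n ) x], [Y → . n], [Y → . num n n], [Y → . y T], [Y' → . Y] }  — shift
  I1: { [Y → T . )] }  — shift
  I2: { [Y' → Y .] }  — accept
  I3: { [T → n .], [Y → n . ) x], [Y → n .] }  — shift, 2 reduces
  I4: { [Y → num . n n] }  — shift
  I5: { [T → . n], [T → . y T], [T → y . T], [Y → y . T] }  — shift
  I6: { [T → y T .], [Y → y T .] }  — 2 reduces
  I7: { [T → n .] }  — reduce
  I8: { [T → . n], [T → . y T], [T → y . T] }  — shift
  I9: { [T → y T .] }  — reduce
  I10: { [Y → num n . n] }  — shift
  I11: { [Y → num n n .] }  — reduce
  I12: { [Y → n ) . x] }  — shift
  I13: { [Y → n ) x .] }  — reduce
  I14: { [Y → T ) .] }  — reduce

I3 contains complete items [T → n .], [Y → n .] — reduce-reduce conflict.
I6 contains complete items [T → y T .], [Y → y T .] — reduce-reduce conflict.

Answer: Yes — I3: [T → n .] vs [Y → n .]; I6: [T → y T .] vs [Y → y T .]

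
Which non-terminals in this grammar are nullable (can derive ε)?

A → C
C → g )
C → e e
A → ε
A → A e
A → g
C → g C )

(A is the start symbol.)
A non-terminal is nullable if it can derive ε (the empty string): either it has an ε-production, or it has a production whose right-hand side consists entirely of nullable non-terminals.

ε-productions: A → ε
So A is immediately nullable.
No further non-terminal can be added: every production for the remaining non-terminals contains a terminal or a non-nullable non-terminal.
Nullable = { 'A' }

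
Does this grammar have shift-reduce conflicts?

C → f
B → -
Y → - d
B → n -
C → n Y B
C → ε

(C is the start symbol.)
Yes — I0: [C → .] vs [C → . f]

Augment with C' → C and build the canonical LR(0) collection (I0 = CLOSURE({[C' → . C]}), then GOTO on every symbol after a dot until no new states appear). It has 11 states:
  I0: { [C → . f], [C → . n Y B], [C → .], [C' → . C] }  — shift, reduce
  I1: { [C' → C .] }  — accept
  I2: { [C → f .] }  — reduce
  I3: { [C → n . Y B], [Y → . - d] }  — shift
  I4: { [Y → - . d] }  — shift
  I5: { [B → . -], [B → . n -], [C → n Y . B] }  — shift
  I6: { [B → - .] }  — reduce
  I7: { [C → n Y B .] }  — reduce
  I8: { [B → n . -] }  — shift
  I9: { [B → n - .] }  — reduce
  I10: { [Y → - d .] }  — reduce

I0 contains reduce item [C → .] and shift items [C → . f], [C → . n Y B] — shift-reduce conflict.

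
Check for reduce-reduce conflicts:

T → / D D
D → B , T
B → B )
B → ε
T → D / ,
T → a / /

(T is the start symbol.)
Augment with T' → T and build the canonical LR(0) collection (I0 = CLOSURE({[T' → . T]}), then GOTO on every symbol after a dot until no new states appear). It has 15 states:
  I0: { [B → . B )], [B → .], [D → . B , T], [T → . / D D], [T → . D / ,], [T → . a / /], [T' → . T] }  — shift, reduce
  I1: { [B → . B )], [B → .], [D → . B , T], [T → / . D D] }  — reduce
  I2: { [B → B . )], [D → B . , T] }  — shift
  I3: { [T → D . / ,] }  — shift
  I4: { [T' → T .] }  — accept
  I5: { [T → a . / /] }  — shift
  I6: { [T → a / . /] }  — shift
  I7: { [T → a / / .] }  — reduce
  I8: { [T → D / . ,] }  — shift
  I9: { [T → D / , .] }  — reduce
  I10: { [B → B ) .] }  — reduce
  I11: { [B → . B )], [B → .], [D → . B , T], [D → B , . T], [T → . / D D], [T → . D / ,], [T → . a / /] }  — shift, reduce
  I12: { [D → B , T .] }  — reduce
  I13: { [B → . B )], [B → .], [D → . B , T], [T → / D . D] }  — reduce
  I14: { [T → / D D .] }  — reduce

No state contains more than one complete item.

Answer: No reduce-reduce conflicts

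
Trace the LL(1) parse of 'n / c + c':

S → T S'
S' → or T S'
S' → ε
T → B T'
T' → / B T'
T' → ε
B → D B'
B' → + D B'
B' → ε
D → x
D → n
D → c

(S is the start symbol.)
Stack is shown with the top on the left.

Stack           Input        Action
-----------------------------------
S $             n / c + c $  output S → T S'
T S' $          n / c + c $  output T → B T'
B T' S' $       n / c + c $  output B → D B'
D B' T' S' $    n / c + c $  output D → n
n B' T' S' $    n / c + c $  match 'n'
B' T' S' $      / c + c $    output B' → ε
T' S' $         / c + c $    output T' → / B T'
/ B T' S' $     / c + c $    match '/'
B T' S' $       c + c $      output B → D B'
D B' T' S' $    c + c $      output D → c
c B' T' S' $    c + c $      match 'c'
B' T' S' $      + c $        output B' → + D B'
+ D B' T' S' $  + c $        match '+'
D B' T' S' $    c $          output D → c
c B' T' S' $    c $          match 'c'
B' T' S' $      $            output B' → ε
T' S' $         $            output T' → ε
S' $            $            output S' → ε
$               $            accept

The string is accepted.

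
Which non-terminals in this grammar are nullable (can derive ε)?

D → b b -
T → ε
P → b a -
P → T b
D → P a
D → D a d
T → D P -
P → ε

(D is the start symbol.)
A non-terminal is nullable if it can derive ε (the empty string): either it has an ε-production, or it has a production whose right-hand side consists entirely of nullable non-terminals.

ε-productions: T → ε, P → ε
So T, P are immediately nullable.
No further non-terminal can be added: every production for the remaining non-terminals contains a terminal or a non-nullable non-terminal.
Nullable = { 'P', 'T' }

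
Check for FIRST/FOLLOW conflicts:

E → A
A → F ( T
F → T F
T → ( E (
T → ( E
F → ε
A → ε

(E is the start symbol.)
Yes. A → F '(' T with FOLLOW(A) on { '(' }; F → T F with FOLLOW(F) on { '(' }

A FIRST/FOLLOW conflict occurs when a non-terminal N has a nullable alternative N → β (β ⇒* ε) and another alternative N → α with FIRST(α) ∩ FOLLOW(N) ≠ ∅: on such a lookahead the parser cannot decide between expanding α and letting N vanish via β.

Nullable non-terminals: A, E, F.
FIRST sets used below: FIRST(F) = { '(', ε }, FIRST(T) = { '(' }

A: nullable alternative(s) A → ε; FOLLOW(A) = { $, '(' }
  A → F ( T: FIRST \ {ε} = { '(' } — overlaps FOLLOW(A) on { '(' }: CONFLICT
  A → ε: FIRST \ {ε} = { } — this is the only nullable alternative, skip
E has a nullable alternative but only one production, so nothing to check.

F: nullable alternative(s) F → ε; FOLLOW(F) = { '(' }
  F → T F: FIRST \ {ε} = { '(' } — overlaps FOLLOW(F) on { '(' }: CONFLICT
  F → ε: FIRST \ {ε} = { } — this is the only nullable alternative, skip

T has no nullable alternative, so no FIRST/FOLLOW check is needed there.

So the grammar has 2 FIRST/FOLLOW conflicts (marked CONFLICT above).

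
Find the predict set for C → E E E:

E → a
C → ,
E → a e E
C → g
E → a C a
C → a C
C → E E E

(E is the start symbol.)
PREDICT(C → E E E) = (FIRST(RHS) \ {ε}) ∪ (FOLLOW(C) if ε ∈ FIRST(RHS), i.e. RHS ⇒* ε)
FIRST(E) = { 'a' }
FIRST(E E E) = { 'a' }
ε ∉ FIRST(E E E), so FOLLOW(C) is not added.
PREDICT(C → E E E) = { 'a' }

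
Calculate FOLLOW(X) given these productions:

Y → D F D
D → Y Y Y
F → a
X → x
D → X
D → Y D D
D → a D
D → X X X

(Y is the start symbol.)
To compute FOLLOW(X), find every occurrence of X on a right-hand side N → α X β: add FIRST(β) \ {ε}, and if β is empty or nullable also add FOLLOW(N). Iterate to a fixed point.

In D → X: X is at the end, add FOLLOW(D)
In D → X X X: X is followed by X X, add FIRST(X X) \ {ε} = { 'x' }
In D → X X X: X is followed by X, add FIRST(X) \ {ε} = { 'x' }
In D → X X X: X is at the end, add FOLLOW(D)

The FOLLOW sets referred to above (computed the same way, to a fixed point):
  FOLLOW(D) = { $, 'a', 'x' }

Taking the union: FOLLOW(X) = { $, 'a', 'x' }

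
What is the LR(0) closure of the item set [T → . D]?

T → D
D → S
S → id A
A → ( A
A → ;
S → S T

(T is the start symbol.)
To compute CLOSURE, for each item [A → α.Bβ] where B is a non-terminal, add [B → .γ] for all productions B → γ; repeat for the newly added items until nothing changes.

Start with: [T → . D]
  [T → . D] has the dot before D: add [D → . S]
  [D → . S] has the dot before S: add [S → . id A], [S → . S T]
No further items can be added.

CLOSURE = { [D → . S], [S → . S T], [S → . id A], [T → . D] }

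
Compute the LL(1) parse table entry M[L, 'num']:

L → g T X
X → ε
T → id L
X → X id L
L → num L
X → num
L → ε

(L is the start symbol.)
To find M[L, 'num'], we find productions for L where 'num' is in the predict set (PREDICT(N → α) = (FIRST(α) \ {ε}) ∪ (FOLLOW(N) if α ⇒* ε)).

Relevant sets:
  FOLLOW(L) = { $, 'id', 'num' }

L → g T X: PREDICT = { 'g' }
L → num L: PREDICT = { 'num' }
  'num' is in predict set, so this production goes in M[L, 'num']
L → ε: PREDICT = { $, 'id', 'num' }
  'num' is in predict set, so this production goes in M[L, 'num']

M[L, 'num'] = L → num L, L → ε  (a multiply-defined cell — the grammar is not LL(1))

Answer: L → num L, L → ε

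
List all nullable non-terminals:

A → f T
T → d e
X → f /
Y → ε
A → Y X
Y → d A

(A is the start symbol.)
{ 'Y' }

ε-productions: Y → ε
So Y is immediately nullable.
No further non-terminal can be added: every production for the remaining non-terminals contains a terminal or a non-nullable non-terminal.
Nullable = { 'Y' }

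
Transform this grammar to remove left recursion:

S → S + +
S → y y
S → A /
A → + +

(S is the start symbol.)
S is directly left-recursive. The standard transformation for
  A → A α₁ | ... | A α_m | β₁ | ... | β_n
is
  A  → β₁ A' | ... | β_n A'
  A' → α₁ A' | ... | α_m A' | ε

S → y y becomes S → y y S'
S → A / becomes S → A / S'
S → S + + becomes S' → + + S'
Add S' → ε

Productions for other non-terminals are unchanged:
  A → + +

Resulting grammar:
S → y y S'
S → A / S'
S' → + + S'
S' → ε
A → + +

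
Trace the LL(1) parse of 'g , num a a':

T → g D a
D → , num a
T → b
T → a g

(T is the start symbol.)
Stack is shown with the top on the left.

Stack        Input          Action
----------------------------------
T $          g , num a a $  output T → g D a
g D a $      g , num a a $  match 'g'
D a $        , num a a $    output D → , num a
, num a a $  , num a a $    match ','
num a a $    num a a $      match 'num'
a a $        a a $          match 'a'
a $          a $            match 'a'
$            $              accept

The string is accepted.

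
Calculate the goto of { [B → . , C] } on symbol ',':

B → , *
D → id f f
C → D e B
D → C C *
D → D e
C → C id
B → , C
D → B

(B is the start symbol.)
GOTO(I, ',') = CLOSURE({ [A → αX.β] : [A → α.Xβ] ∈ I, X = ',' })

Items with dot before ',', with the dot advanced:
  [B → . , C] → [B → , . C]
Closure of the advanced items:
  [B → , . C] has the dot before C: add [C → . D e B], [C → . C id]
  [C → . D e B] has the dot before D: add [D → . id f f], [D → . C C *], [D → . D e], [D → . B]
  [D → . B] has the dot before B: add [B → . , *], [B → . , C]

GOTO = { [B → , . C], [B → . , *], [B → . , C], [C → . C id], [C → . D e B], [D → . B], [D → . C C *], [D → . D e], [D → . id f f] }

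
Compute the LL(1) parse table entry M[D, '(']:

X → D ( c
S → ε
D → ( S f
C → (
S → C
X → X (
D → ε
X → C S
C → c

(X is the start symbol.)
To find M[D, '('], we find productions for D where '(' is in the predict set (PREDICT(N → α) = (FIRST(α) \ {ε}) ∪ (FOLLOW(N) if α ⇒* ε)).

Relevant sets:
  FOLLOW(D) = { '(' }

D → ( S f: PREDICT = { '(' }
  '(' is in predict set, so this production goes in M[D, '(']
D → ε: PREDICT = { '(' }
  '(' is in predict set, so this production goes in M[D, '(']

M[D, '('] = D → ( S f, D → ε  (a multiply-defined cell — the grammar is not LL(1))

Answer: D → ( S f, D → ε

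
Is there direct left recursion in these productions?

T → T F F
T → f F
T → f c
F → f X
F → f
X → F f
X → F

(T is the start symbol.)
Direct left recursion occurs when N → N α for some non-terminal N (the right-hand side begins with the left-hand side itself).

T → T F F: LEFT RECURSIVE (starts with T)
T → f F: starts with f
T → f c: starts with f
F → f X: starts with f
F → f: starts with f
X → F f: starts with F
X → F: starts with F

The grammar has direct left recursion on: T.

Answer: Yes, T is left-recursive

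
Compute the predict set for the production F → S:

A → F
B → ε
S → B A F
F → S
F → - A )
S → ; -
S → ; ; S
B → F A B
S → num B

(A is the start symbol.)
{ '-', ';', 'num' }

PREDICT(F → S) = (FIRST(RHS) \ {ε}) ∪ (FOLLOW(F) if ε ∈ FIRST(RHS), i.e. RHS ⇒* ε)
FIRST(S) = { '-', ';', 'num' }
FIRST(S) = { '-', ';', 'num' }
ε ∉ FIRST(S), so FOLLOW(F) is not added.
PREDICT(F → S) = { '-', ';', 'num' }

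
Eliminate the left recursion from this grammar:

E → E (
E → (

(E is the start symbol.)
E is directly left-recursive. The standard transformation for
  A → A α₁ | ... | A α_m | β₁ | ... | β_n
is
  A  → β₁ A' | ... | β_n A'
  A' → α₁ A' | ... | α_m A' | ε

E → ( becomes E → ( E'
E → E ( becomes E' → ( E'
Add E' → ε

Resulting grammar:
E → ( E'
E' → ( E'
E' → ε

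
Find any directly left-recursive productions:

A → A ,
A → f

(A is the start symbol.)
Yes, A is left-recursive

A → A ,: LEFT RECURSIVE (starts with A)
A → f: starts with f

The grammar has direct left recursion on: A.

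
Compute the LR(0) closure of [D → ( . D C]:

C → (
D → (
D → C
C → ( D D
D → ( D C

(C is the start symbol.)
{ [C → . ( D D], [C → . (], [D → ( . D C], [D → . ( D C], [D → . (], [D → . C] }

To compute CLOSURE, for each item [A → α.Bβ] where B is a non-terminal, add [B → .γ] for all productions B → γ; repeat for the newly added items until nothing changes.

Start with: [D → ( . D C]
  [D → ( . D C] has the dot before D: add [D → . (], [D → . C], [D → . ( D C]
  [D → . C] has the dot before C: add [C → . (], [C → . ( D D]
No further items can be added.

CLOSURE = { [C → . ( D D], [C → . (], [D → ( . D C], [D → . ( D C], [D → . (], [D → . C] }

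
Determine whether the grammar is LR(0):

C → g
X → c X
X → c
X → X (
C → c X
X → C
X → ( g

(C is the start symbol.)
Augment with C' → C and build the canonical LR(0) collection (I0 = CLOSURE({[C' → . C]}), then GOTO on every symbol after a dot until no new states appear). It has 11 states:
  I0: { [C → . c X], [C → . g], [C' → . C] }  — shift
  I1: { [C' → C .] }  — accept
  I2: { [C → . c X], [C → . g], [C → c . X], [X → . ( g], [X → . C], [X → . X (], [X → . c X], [X → . c] }  — shift
  I3: { [C → g .] }  — reduce
  I4: { [X → ( . g] }  — shift
  I5: { [X → C .] }  — reduce
  I6: { [C → c X .], [X → X . (] }  — shift, reduce
  I7: { [C → . c X], [C → . g], [C → c . X], [X → . ( g], [X → . C], [X → . X (], [X → . c X], [X → . c], [X → c . X], [X → c .] }  — shift, reduce
  I8: { [C → c X .], [X → X . (], [X → c X .] }  — shift, 2 reduces
  I9: { [X → X ( .] }  — reduce
  I10: { [X → ( g .] }  — reduce

Conflict in state I6:
  Shift-reduce conflict between [C → c X .] and [X → X . (]
So the grammar is NOT LR(0).

Answer: No. Shift-reduce conflict between [C → c X .] and [X → X . (]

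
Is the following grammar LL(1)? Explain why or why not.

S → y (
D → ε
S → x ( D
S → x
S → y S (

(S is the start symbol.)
For S:
  PREDICT(S → y '(') = { 'y' }
  PREDICT(S → x '(' D) = { 'x' }
  PREDICT(S → x) = { 'x' }
  PREDICT(S → y S '(') = { 'y' }
D has a single production, so nothing to check there.

Conflict found: Predict set conflict for S: { 'y' }
The grammar is NOT LL(1).

Answer: No. Predict set conflict for S: { 'y' }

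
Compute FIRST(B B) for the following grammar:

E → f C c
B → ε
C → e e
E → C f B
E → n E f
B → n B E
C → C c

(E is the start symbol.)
FIRST sets of the non-terminals involved (from the grammar, by fixed-point iteration):
  FIRST(B) = { 'n', ε }

To compute FIRST(B B), process the symbols left to right:
Symbol B is a non-terminal. Add FIRST(B) \ {ε} = { 'n' }
B is nullable (ε ∈ FIRST(B)), continue to the next symbol.
Symbol B is a non-terminal. Add FIRST(B) \ {ε} = { 'n' }
B is nullable (ε ∈ FIRST(B)), continue to the next symbol.
All symbols are nullable, so ε is in the result.
FIRST(B B) = { 'n', ε }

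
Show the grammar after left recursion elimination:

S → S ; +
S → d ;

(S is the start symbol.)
S → d ; S'
S' → ; + S'
S' → ε

S is directly left-recursive. The standard transformation for
  A → A α₁ | ... | A α_m | β₁ | ... | β_n
is
  A  → β₁ A' | ... | β_n A'
  A' → α₁ A' | ... | α_m A' | ε

S → d ; becomes S → d ; S'
S → S ; + becomes S' → ; + S'
Add S' → ε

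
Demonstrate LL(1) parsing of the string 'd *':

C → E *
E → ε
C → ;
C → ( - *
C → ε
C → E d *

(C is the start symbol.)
Stack is shown with the top on the left.

Stack    Input  Action
----------------------
C $      d * $  output C → E d *
E d * $  d * $  output E → ε
d * $    d * $  match 'd'
* $      * $    match '*'
$        $      accept

The string is accepted.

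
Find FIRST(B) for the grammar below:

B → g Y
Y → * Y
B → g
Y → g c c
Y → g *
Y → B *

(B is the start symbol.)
{ 'g' }

From B → g Y:
  - g is a terminal: add 'g' and stop
From B → g:
  - g is a terminal: add 'g' and stop

Collecting: FIRST(B) = { 'g' }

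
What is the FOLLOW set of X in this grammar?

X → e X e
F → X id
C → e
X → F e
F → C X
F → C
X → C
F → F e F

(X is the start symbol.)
To compute FOLLOW(X), find every occurrence of X on a right-hand side N → α X β: add FIRST(β) \ {ε}, and if β is empty or nullable also add FOLLOW(N). Iterate to a fixed point.

X is the start symbol, so $ ∈ FOLLOW(X).
In X → e X e: X is followed by e, add FIRST(e) \ {ε} = { 'e' }
In F → X id: X is followed by id, add FIRST(id) \ {ε} = { 'id' }
In F → C X: X is at the end, add FOLLOW(F)

The FOLLOW sets referred to above (computed the same way, to a fixed point):
  FOLLOW(F) = { 'e' }

Taking the union: FOLLOW(X) = { $, 'e', 'id' }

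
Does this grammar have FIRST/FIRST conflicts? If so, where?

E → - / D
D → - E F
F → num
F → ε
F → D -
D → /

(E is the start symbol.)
No FIRST/FIRST conflicts.

A FIRST/FIRST conflict occurs when two productions N → α and N → β for the same non-terminal have FIRST(α) ∩ FIRST(β) ≠ ∅ (with ε ∈ FIRST of a nullable right-hand side, so two nullable alternatives also conflict).

FIRST sets of the non-terminals at (or reachable through a nullable prefix from) the front of some alternative:
  FIRST(D) = { '-', '/' }

Productions for D:
  D → - E F: FIRST = { '-' }
  D → /: FIRST = { '/' }
Productions for F:
  F → num: FIRST = { 'num' }
  F → ε: FIRST = { ε }
  F → D -: FIRST = { '-', '/' }
E has only one production, so no FIRST/FIRST conflict is possible there.

All alternatives of each non-terminal have pairwise disjoint FIRST sets.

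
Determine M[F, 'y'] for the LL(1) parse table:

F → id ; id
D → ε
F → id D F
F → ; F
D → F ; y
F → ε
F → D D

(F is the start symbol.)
To find M[F, 'y'], we find productions for F where 'y' is in the predict set (PREDICT(N → α) = (FIRST(α) \ {ε}) ∪ (FOLLOW(N) if α ⇒* ε)).

Relevant sets:
  FIRST(D) = { ';', 'id', ε }
  FOLLOW(F) = { $, ';' }

F → id ; id: PREDICT = { 'id' }
F → id D F: PREDICT = { 'id' }
F → ; F: PREDICT = { ';' }
F → ε: PREDICT = { $, ';' }
F → D D: PREDICT = { $, ';', 'id' }

M[F, 'y'] is empty (no production applies)

Answer: Empty (error entry)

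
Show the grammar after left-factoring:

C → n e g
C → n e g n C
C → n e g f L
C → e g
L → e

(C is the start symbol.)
Left-factoring transforms A → αβ₁ | αβ₂ into A → αA' and A' → β₁ | β₂
(α is the longest common prefix among the alternatives). Repeat until
no nonterminal has two alternatives with a common prefix.

Round 1: C has alternatives sharing prefix 'n e g'. Introduce C': C → n e g C'
  Add: C' → ε
  Add: C' → n C
  Add: C' → f L

No remaining common prefixes — done.

Resulting grammar:
C → n e g C'
C' → ε
C' → n C
C' → f L
C → e g
L → e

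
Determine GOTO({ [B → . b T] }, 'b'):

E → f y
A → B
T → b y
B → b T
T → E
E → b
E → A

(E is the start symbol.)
GOTO(I, 'b') = CLOSURE({ [A → αX.β] : [A → α.Xβ] ∈ I, X = 'b' })

Items with dot before 'b', with the dot advanced:
  [B → . b T] → [B → b . T]
Closure of the advanced items:
  [B → b . T] has the dot before T: add [T → . b y], [T → . E]
  [T → . E] has the dot before E: add [E → . f y], [E → . b], [E → . A]
  [E → . A] has the dot before A: add [A → . B]
  [A → . B] has the dot before B: add [B → . b T]

GOTO = { [A → . B], [B → . b T], [B → b . T], [E → . A], [E → . b], [E → . f y], [T → . E], [T → . b y] }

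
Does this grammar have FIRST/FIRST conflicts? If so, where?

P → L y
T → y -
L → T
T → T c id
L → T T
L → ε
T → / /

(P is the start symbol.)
A FIRST/FIRST conflict occurs when two productions N → α and N → β for the same non-terminal have FIRST(α) ∩ FIRST(β) ≠ ∅ (with ε ∈ FIRST of a nullable right-hand side, so two nullable alternatives also conflict).

FIRST sets of the non-terminals at (or reachable through a nullable prefix from) the front of some alternative:
  FIRST(T) = { '/', 'y' }

Productions for T:
  T → y -: FIRST = { 'y' }
  T → T c id: FIRST = { '/', 'y' }
  T → / /: FIRST = { '/' }
Productions for L:
  L → T: FIRST = { '/', 'y' }
  L → T T: FIRST = { '/', 'y' }
  L → ε: FIRST = { ε }
P has only one production, so no FIRST/FIRST conflict is possible there.

Conflict for T: T → y - and T → T c id
  Overlap: { 'y' }
Conflict for T: T → T c id and T → / /
  Overlap: { '/' }
Conflict for L: L → T and L → T T
  Overlap: { '/', 'y' }

Answer: Yes. T → y '-' / T → T c id on { 'y' }; T → T c id / T → '/' '/' on { '/' }; L → T / L → T T on { '/', 'y' }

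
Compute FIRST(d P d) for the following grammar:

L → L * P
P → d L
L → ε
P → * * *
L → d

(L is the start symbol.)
{ 'd' }

To compute FIRST(d P d), process the symbols left to right:
Symbol d is a terminal. Add 'd' and stop.
FIRST(d P d) = { 'd' }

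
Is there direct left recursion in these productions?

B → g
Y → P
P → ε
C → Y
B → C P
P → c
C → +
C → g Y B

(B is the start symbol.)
No direct left recursion

Direct left recursion occurs when N → N α for some non-terminal N (the right-hand side begins with the left-hand side itself).

B → g: starts with g
Y → P: starts with P
P → ε: starts with ε
C → Y: starts with Y
B → C P: starts with C
P → c: starts with c
C → +: starts with '+'
C → g Y B: starts with g

No direct left recursion found.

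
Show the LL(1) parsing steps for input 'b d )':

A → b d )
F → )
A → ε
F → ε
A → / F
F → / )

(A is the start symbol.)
LL(1) parsing maintains a stack (initially the start symbol over $) and the input. At each step: if the stack top is a terminal, match it against the current input token; if it is a non-terminal N, replace it with the RHS of M[N, lookahead] (the unique production whose predict set contains the lookahead).

Stack is shown with the top on the left.

Stack    Input    Action
------------------------
A $      b d ) $  output A → b d )
b d ) $  b d ) $  match 'b'
d ) $    d ) $    match 'd'
) $      ) $      match ')'
$        $        accept

The string is accepted.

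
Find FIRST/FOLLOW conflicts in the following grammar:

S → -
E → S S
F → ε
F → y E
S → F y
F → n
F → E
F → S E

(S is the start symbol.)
Yes. F → y E with FOLLOW(F) on { 'y' }; F → E with FOLLOW(F) on { 'y' }; F → S E with FOLLOW(F) on { 'y' }

A FIRST/FOLLOW conflict occurs when a non-terminal N has a nullable alternative N → β (β ⇒* ε) and another alternative N → α with FIRST(α) ∩ FOLLOW(N) ≠ ∅: on such a lookahead the parser cannot decide between expanding α and letting N vanish via β.

Nullable non-terminals: F.
FIRST sets used below: FIRST(E) = { '-', 'n', 'y' }, FIRST(S) = { '-', 'n', 'y' }

F: nullable alternative(s) F → ε; FOLLOW(F) = { 'y' }
  F → ε: FIRST \ {ε} = { } — this is the only nullable alternative, skip
  F → y E: FIRST \ {ε} = { 'y' } — overlaps FOLLOW(F) on { 'y' }: CONFLICT
  F → n: FIRST \ {ε} = { 'n' } — disjoint from FOLLOW(F)
  F → E: FIRST \ {ε} = { '-', 'n', 'y' } — overlaps FOLLOW(F) on { 'y' }: CONFLICT
  F → S E: FIRST \ {ε} = { '-', 'n', 'y' } — overlaps FOLLOW(F) on { 'y' }: CONFLICT

E, S have no nullable alternative, so no FIRST/FOLLOW check is needed there.

So the grammar has 3 FIRST/FOLLOW conflicts (marked CONFLICT above).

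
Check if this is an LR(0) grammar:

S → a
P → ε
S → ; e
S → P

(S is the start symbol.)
No. Shift-reduce conflict between [P → .] and [S → . ; e]

Augment with S' → S and build the canonical LR(0) collection (I0 = CLOSURE({[S' → . S]}), then GOTO on every symbol after a dot until no new states appear). It has 6 states:
  I0: { [P → .], [S → . ; e], [S → . P], [S → . a], [S' → . S] }  — shift, reduce
  I1: { [S → ; . e] }  — shift
  I2: { [S → P .] }  — reduce
  I3: { [S' → S .] }  — accept
  I4: { [S → a .] }  — reduce
  I5: { [S → ; e .] }  — reduce

Conflict in state I0:
  Shift-reduce conflict between [P → .] and [S → . ; e]
So the grammar is NOT LR(0).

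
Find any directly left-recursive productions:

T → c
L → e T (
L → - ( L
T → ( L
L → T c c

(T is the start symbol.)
T → c: starts with c
L → e T (: starts with e
L → - ( L: starts with '-'
T → ( L: starts with '('
L → T c c: starts with T

No direct left recursion found.

Answer: No direct left recursion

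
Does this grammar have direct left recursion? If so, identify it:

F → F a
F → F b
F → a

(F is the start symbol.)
F → F a: LEFT RECURSIVE (starts with F)
F → F b: LEFT RECURSIVE (starts with F)
F → a: starts with a

The grammar has direct left recursion on: F.

Answer: Yes, F is left-recursive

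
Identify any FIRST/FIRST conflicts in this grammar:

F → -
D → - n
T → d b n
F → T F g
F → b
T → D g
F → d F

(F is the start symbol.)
Yes. F → '-' / F → T F g on { '-' }; F → T F g / F → d F on { 'd' }

A FIRST/FIRST conflict occurs when two productions N → α and N → β for the same non-terminal have FIRST(α) ∩ FIRST(β) ≠ ∅ (with ε ∈ FIRST of a nullable right-hand side, so two nullable alternatives also conflict).

FIRST sets of the non-terminals at (or reachable through a nullable prefix from) the front of some alternative:
  FIRST(T) = { '-', 'd' }
  FIRST(D) = { '-' }

Productions for F:
  F → -: FIRST = { '-' }
  F → T F g: FIRST = { '-', 'd' }
  F → b: FIRST = { 'b' }
  F → d F: FIRST = { 'd' }
Productions for T:
  T → d b n: FIRST = { 'd' }
  T → D g: FIRST = { '-' }
D has only one production, so no FIRST/FIRST conflict is possible there.

Conflict for F: F → - and F → T F g
  Overlap: { '-' }
Conflict for F: F → T F g and F → d F
  Overlap: { 'd' }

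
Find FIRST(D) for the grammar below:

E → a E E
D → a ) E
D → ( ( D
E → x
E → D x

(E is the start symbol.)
To compute FIRST(D), examine every production with D on the left-hand side, reading each right-hand side left to right until a non-nullable symbol is reached.

From D → a ) E:
  - a is a terminal: add 'a' and stop
From D → ( ( D:
  - '(' is a terminal: add '(' and stop

Collecting: FIRST(D) = { '(', 'a' }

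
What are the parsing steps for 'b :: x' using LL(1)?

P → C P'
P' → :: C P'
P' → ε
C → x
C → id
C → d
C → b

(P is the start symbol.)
Stack is shown with the top on the left.

Stack      Input     Action
---------------------------
P $        b :: x $  output P → C P'
C P' $     b :: x $  output C → b
b P' $     b :: x $  match 'b'
P' $       :: x $    output P' → :: C P'
:: C P' $  :: x $    match '::'
C P' $     x $       output C → x
x P' $     x $       match 'x'
P' $       $         output P' → ε
$          $         accept

The string is accepted.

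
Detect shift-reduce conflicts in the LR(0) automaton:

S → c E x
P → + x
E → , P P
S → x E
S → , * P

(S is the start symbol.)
No shift-reduce conflicts

A shift-reduce conflict occurs when an LR(0) state has both:
  - a complete (reduce) item [A → α .] (dot at the end), and
  - a shift item [B → β . c γ] (dot before a terminal).

Augment with S' → S and build the canonical LR(0) collection (I0 = CLOSURE({[S' → . S]}), then GOTO on every symbol after a dot until no new states appear). It has 15 states:
  I0: { [S → . , * P], [S → . c E x], [S → . x E], [S' → . S] }  — shift
  I1: { [S → , . * P] }  — shift
  I2: { [S' → S .] }  — accept
  I3: { [E → . , P P], [S → c . E x] }  — shift
  I4: { [E → . , P P], [S → x . E] }  — shift
  I5: { [E → , . P P], [P → . + x] }  — shift
  I6: { [S → x E .] }  — reduce
  I7: { [P → + . x] }  — shift
  I8: { [E → , P . P], [P → . + x] }  — shift
  I9: { [E → , P P .] }  — reduce
  I10: { [P → + x .] }  — reduce
  I11: { [S → c E . x] }  — shift
  I12: { [S → c E x .] }  — reduce
  I13: { [P → . + x], [S → , * . P] }  — shift
  I14: { [S → , * P .] }  — reduce

No state contains both a complete item and a shift item.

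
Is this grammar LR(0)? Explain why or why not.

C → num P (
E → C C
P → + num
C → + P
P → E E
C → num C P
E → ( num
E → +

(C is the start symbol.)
No. Shift-reduce conflict between [E → + .] and [C → . + P]

Augment with C' → C and build the canonical LR(0) collection (I0 = CLOSURE({[C' → . C]}), then GOTO on every symbol after a dot until no new states appear). It has 19 states:
  I0: { [C → . + P], [C → . num C P], [C → . num P (], [C' → . C] }  — shift
  I1: { [C → + . P], [C → . + P], [C → . num C P], [C → . num P (], [E → . ( num], [E → . +], [E → . C C], [P → . + num], [P → . E E] }  — shift
  I2: { [C' → C .] }  — accept
  I3: { [C → . + P], [C → . num C P], [C → . num P (], [C → num . C P], [C → num . P (], [E → . ( num], [E → . +], [E → . C C], [P → . + num], [P → . E E] }  — shift
  I4: { [E → ( . num] }  — shift
  I5: { [C → + . P], [C → . + P], [C → . num C P], [C → . num P (], [E → + .], [E → . ( num], [E → . +], [E → . C C], [P → + . num], [P → . + num], [P → . E E] }  — shift, reduce
  I6: { [C → . + P], [C → . num C P], [C → . num P (], [C → num C . P], [E → . ( num], [E → . +], [E → . C C], [E → C . C], [P → . + num], [P → . E E] }  — shift
  I7: { [C → . + P], [C → . num C P], [C → . num P (], [E → . ( num], [E → . +], [E → . C C], [P → E . E] }  — shift
  I8: { [C → num P . (] }  — shift
  I9: { [C → num P ( .] }  — reduce
  I10: { [C → + . P], [C → . + P], [C → . num C P], [C → . num P (], [E → + .], [E → . ( num], [E → . +], [E → . C C], [P → . + num], [P → . E E] }  — shift, reduce
  I11: { [C → . + P], [C → . num C P], [C → . num P (], [E → C . C] }  — shift
  I12: { [P → E E .] }  — reduce
  I13: { [E → C C .] }  — reduce
  I14: { [C → + P .] }  — reduce
  I15: { [C → . + P], [C → . num C P], [C → . num P (], [E → C . C], [E → C C .] }  — shift, reduce
  I16: { [C → num C P .] }  — reduce
  I17: { [C → . + P], [C → . num C P], [C → . num P (], [C → num . C P], [C → num . P (], [E → . ( num], [E → . +], [E → . C C], [P → + num .], [P → . + num], [P → . E E] }  — shift, reduce
  I18: { [E → ( num .] }  — reduce

Conflict in state I5:
  Shift-reduce conflict between [E → + .] and [C → . + P]
So the grammar is NOT LR(0).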